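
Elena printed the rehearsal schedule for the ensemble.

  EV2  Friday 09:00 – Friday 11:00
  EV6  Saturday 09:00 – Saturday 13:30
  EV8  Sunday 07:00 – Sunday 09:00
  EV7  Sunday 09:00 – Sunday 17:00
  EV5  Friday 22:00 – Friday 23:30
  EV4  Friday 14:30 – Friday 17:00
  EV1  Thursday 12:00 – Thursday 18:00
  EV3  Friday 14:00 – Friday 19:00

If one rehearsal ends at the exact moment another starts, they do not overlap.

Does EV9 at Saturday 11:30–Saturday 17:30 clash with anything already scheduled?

Yes — it overlaps EV6

EV1: ends Thursday 18:00 at or before EV9 starts Saturday 11:30 → clear.
EV2: ends Friday 11:00 at or before EV9 starts Saturday 11:30 → clear.
EV3: ends Friday 19:00 at or before EV9 starts Saturday 11:30 → clear.
EV4: ends Friday 17:00 at or before EV9 starts Saturday 11:30 → clear.
EV5: ends Friday 23:30 at or before EV9 starts Saturday 11:30 → clear.
EV6: starts Saturday 09:00 before EV9 ends Saturday 17:30, and ends Saturday 13:30 after EV9 starts Saturday 11:30 → overlap.
EV8: starts Sunday 07:00 at or after EV9 ends Saturday 17:30 → clear.
EV7: starts Sunday 09:00 at or after EV9 ends Saturday 17:30 → clear.
EV9 overlaps EV6.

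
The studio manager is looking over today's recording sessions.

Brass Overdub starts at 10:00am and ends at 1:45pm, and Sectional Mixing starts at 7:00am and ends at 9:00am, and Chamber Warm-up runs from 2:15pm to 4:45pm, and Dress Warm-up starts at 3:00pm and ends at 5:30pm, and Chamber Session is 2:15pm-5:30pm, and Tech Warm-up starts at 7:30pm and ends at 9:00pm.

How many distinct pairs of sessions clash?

Two intervals overlap when each starts before the other ends.
Sorted by start: Sectional Mixing, Brass Overdub, Chamber Warm-up, Chamber Session, Dress Warm-up, Tech Warm-up.
Brass Overdub starts after Sectional Mixing ends, so nothing later overlaps Sectional Mixing either.
Chamber Warm-up starts after Brass Overdub ends, so nothing later overlaps Brass Overdub either.
Chamber Session starts before Chamber Warm-up ends → Chamber Warm-up and Chamber Session overlap.
Dress Warm-up starts before Chamber Warm-up ends → Chamber Warm-up and Dress Warm-up overlap.
Tech Warm-up starts after Chamber Warm-up ends.
Dress Warm-up starts before Chamber Session ends → Chamber Session and Dress Warm-up overlap.
Tech Warm-up starts after Chamber Session ends.
Tech Warm-up starts after Dress Warm-up ends.
Overlapping pairs: Chamber Session & Chamber Warm-up, Chamber Session & Dress Warm-up, Chamber Warm-up & Dress Warm-up — 3 in total.

3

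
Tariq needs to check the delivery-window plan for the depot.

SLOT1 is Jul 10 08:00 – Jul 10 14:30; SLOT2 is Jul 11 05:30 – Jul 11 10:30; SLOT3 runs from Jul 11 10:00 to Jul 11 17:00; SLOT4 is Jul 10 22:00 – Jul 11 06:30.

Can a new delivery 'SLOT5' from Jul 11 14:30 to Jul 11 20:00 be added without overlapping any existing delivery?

No — it overlaps SLOT3

SLOT1: ends Jul 10 14:30 at or before SLOT5 starts Jul 11 14:30 → clear.
SLOT4: ends Jul 11 06:30 at or before SLOT5 starts Jul 11 14:30 → clear.
SLOT2: ends Jul 11 10:30 at or before SLOT5 starts Jul 11 14:30 → clear.
SLOT3: starts Jul 11 10:00 before SLOT5 ends Jul 11 20:00, and ends Jul 11 17:00 after SLOT5 starts Jul 11 14:30 → overlap.
SLOT5 overlaps SLOT3.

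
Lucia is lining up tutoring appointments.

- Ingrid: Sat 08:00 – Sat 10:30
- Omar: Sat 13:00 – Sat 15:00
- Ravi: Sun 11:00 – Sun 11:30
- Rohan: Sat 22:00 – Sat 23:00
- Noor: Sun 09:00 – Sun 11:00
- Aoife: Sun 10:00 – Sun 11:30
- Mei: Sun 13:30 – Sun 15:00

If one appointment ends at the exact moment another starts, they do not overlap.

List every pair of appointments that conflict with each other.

Sorted by start: Ingrid, Omar, Rohan, Noor, Aoife, Ravi, Mei.
Omar starts after Ingrid ends, so Ingrid has no further overlaps.
Rohan starts after Omar ends, so Omar has no further overlaps.
Noor starts after Rohan ends, so Rohan has no further overlaps.
Aoife starts before Noor ends → Noor and Aoife overlap.
Ravi starts exactly when Noor ends (back-to-back, no overlap), so Noor has no further overlaps.
Ravi starts before Aoife ends → Aoife and Ravi overlap.
Mei starts after Aoife ends.
Mei starts after Ravi ends.

Aoife & Noor, Aoife & Ravi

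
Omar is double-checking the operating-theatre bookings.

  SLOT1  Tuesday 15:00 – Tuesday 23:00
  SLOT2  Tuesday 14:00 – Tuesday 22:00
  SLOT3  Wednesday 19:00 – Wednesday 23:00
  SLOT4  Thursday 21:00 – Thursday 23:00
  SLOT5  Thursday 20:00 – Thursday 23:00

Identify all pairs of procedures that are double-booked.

Two intervals overlap when each starts before the other ends.
Sorted by start: SLOT2, SLOT1, SLOT3, SLOT5, SLOT4.
SLOT1 starts before SLOT2 ends → SLOT2 and SLOT1 overlap.
SLOT3 starts after SLOT2 ends, so nothing later overlaps SLOT2 either.
SLOT3 starts after SLOT1 ends, so nothing later overlaps SLOT1 either.
SLOT5 starts after SLOT3 ends, so nothing later overlaps SLOT3 either.
SLOT4 starts before SLOT5 ends → SLOT5 and SLOT4 overlap.

SLOT1 & SLOT2, SLOT4 & SLOT5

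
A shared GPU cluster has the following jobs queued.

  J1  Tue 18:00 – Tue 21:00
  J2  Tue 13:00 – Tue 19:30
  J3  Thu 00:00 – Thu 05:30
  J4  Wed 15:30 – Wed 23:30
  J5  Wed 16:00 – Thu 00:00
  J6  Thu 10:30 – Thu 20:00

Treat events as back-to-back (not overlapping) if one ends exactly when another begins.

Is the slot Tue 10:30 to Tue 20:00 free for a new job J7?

J2: starts Tue 13:00 before J7 ends Tue 20:00, and ends Tue 19:30 after J7 starts Tue 10:30 → overlap.
J1: starts Tue 18:00 before J7 ends Tue 20:00, and ends Tue 21:00 after J7 starts Tue 10:30 → overlap.
J4: starts Wed 15:30 at or after J7 ends Tue 20:00 → clear.
J5: starts Wed 16:00 at or after J7 ends Tue 20:00 → clear.
J3: starts Thu 00:00 at or after J7 ends Tue 20:00 → clear.
J6: starts Thu 10:30 at or after J7 ends Tue 20:00 → clear.
J7 overlaps J1, J2.

No — it overlaps J1, J2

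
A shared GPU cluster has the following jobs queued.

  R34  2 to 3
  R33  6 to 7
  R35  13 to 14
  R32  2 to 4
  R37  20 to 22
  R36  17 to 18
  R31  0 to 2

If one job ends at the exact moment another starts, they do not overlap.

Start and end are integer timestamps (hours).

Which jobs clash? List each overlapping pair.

R32 & R34

Sorted by start: R31, R32, R34, R33, R35, R36, R37.
R32 starts exactly when R31 ends (back-to-back, no overlap); R31 is clear from here.
R34 starts before R32 ends → R32 and R34 overlap.
R33 starts after R32 ends; R32 is clear from here.
R33 starts after R34 ends; R34 is clear from here.
R35 starts after R33 ends; R33 is clear from here.
R36 starts after R35 ends; R35 is clear from here.
R37 starts after R36 ends.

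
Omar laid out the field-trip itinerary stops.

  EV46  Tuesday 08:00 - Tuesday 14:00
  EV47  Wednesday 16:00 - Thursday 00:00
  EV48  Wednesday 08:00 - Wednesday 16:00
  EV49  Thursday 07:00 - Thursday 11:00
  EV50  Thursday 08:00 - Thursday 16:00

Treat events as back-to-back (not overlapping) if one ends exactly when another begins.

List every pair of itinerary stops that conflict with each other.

Sorted by start: EV46, EV48, EV47, EV49, EV50.
EV48 starts after EV46 ends; EV46 is clear from here.
EV47 starts exactly when EV48 ends (back-to-back, no overlap); EV48 is clear from here.
EV49 starts after EV47 ends; EV47 is clear from here.
EV50 starts before EV49 ends → EV49 and EV50 overlap.

EV49 & EV50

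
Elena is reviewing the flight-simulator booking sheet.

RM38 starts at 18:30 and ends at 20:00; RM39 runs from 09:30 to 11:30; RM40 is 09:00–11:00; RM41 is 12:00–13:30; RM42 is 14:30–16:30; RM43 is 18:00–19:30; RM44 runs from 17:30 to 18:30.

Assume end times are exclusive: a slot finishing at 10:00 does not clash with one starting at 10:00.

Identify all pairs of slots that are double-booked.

RM38 & RM43, RM39 & RM40, RM43 & RM44

Sorted by start: RM40, RM39, RM41, RM42, RM44, RM43, RM38.
RM39 starts before RM40 ends → RM40 and RM39 overlap.
RM41 starts after RM40 ends, so nothing later overlaps RM40 either.
RM41 starts after RM39 ends, so nothing later overlaps RM39 either.
RM42 starts after RM41 ends, so nothing later overlaps RM41 either.
RM44 starts after RM42 ends, so nothing later overlaps RM42 either.
RM43 starts before RM44 ends → RM44 and RM43 overlap.
RM38 starts exactly when RM44 ends (back-to-back, no overlap).
RM38 starts before RM43 ends → RM43 and RM38 overlap.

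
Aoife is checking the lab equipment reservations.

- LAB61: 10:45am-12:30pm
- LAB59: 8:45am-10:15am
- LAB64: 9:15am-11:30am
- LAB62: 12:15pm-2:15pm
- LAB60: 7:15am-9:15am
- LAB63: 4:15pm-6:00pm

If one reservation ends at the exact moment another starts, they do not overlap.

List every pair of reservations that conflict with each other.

LAB59 & LAB60, LAB59 & LAB64, LAB61 & LAB62, LAB61 & LAB64

Check each pair: they overlap iff neither finishes before the other starts.
Sorted by start: LAB60, LAB59, LAB64, LAB61, LAB62, LAB63.
LAB59 starts before LAB60 ends → LAB60 and LAB59 overlap.
LAB64 starts exactly when LAB60 ends (back-to-back, no overlap), so nothing later overlaps LAB60 either.
LAB64 starts before LAB59 ends → LAB59 and LAB64 overlap.
LAB61 starts after LAB59 ends, so nothing later overlaps LAB59 either.
LAB61 starts before LAB64 ends → LAB64 and LAB61 overlap.
LAB62 starts after LAB64 ends, so nothing later overlaps LAB64 either.
LAB62 starts before LAB61 ends → LAB61 and LAB62 overlap.
LAB63 starts after LAB61 ends.
LAB63 starts after LAB62 ends.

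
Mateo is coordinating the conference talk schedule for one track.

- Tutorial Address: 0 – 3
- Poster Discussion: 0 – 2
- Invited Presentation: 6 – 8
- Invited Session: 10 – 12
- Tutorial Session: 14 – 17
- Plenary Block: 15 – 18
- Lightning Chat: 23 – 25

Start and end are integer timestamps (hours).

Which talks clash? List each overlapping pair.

Plenary Block & Tutorial Session, Poster Discussion & Tutorial Address

Sorted by start: Tutorial Address, Poster Discussion, Invited Presentation, Invited Session, Tutorial Session, Plenary Block, Lightning Chat.
Poster Discussion starts before Tutorial Address ends → Tutorial Address and Poster Discussion overlap.
Invited Presentation starts after Tutorial Address ends, so Tutorial Address has no further overlaps.
Invited Presentation starts after Poster Discussion ends, so Poster Discussion has no further overlaps.
Invited Session starts after Invited Presentation ends, so Invited Presentation has no further overlaps.
Tutorial Session starts after Invited Session ends, so Invited Session has no further overlaps.
Plenary Block starts before Tutorial Session ends → Tutorial Session and Plenary Block overlap.
Lightning Chat starts after Tutorial Session ends.
Lightning Chat starts after Plenary Block ends.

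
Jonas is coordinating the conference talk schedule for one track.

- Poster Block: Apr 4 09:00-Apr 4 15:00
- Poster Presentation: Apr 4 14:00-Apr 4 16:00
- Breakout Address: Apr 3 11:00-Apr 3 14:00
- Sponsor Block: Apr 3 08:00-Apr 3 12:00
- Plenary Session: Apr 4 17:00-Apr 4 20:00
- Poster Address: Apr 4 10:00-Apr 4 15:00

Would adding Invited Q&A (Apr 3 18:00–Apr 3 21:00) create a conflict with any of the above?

No — it doesn't clash with anything

Sponsor Block: ends Apr 3 12:00 at or before Invited Q&A starts Apr 3 18:00 → clear.
Breakout Address: ends Apr 3 14:00 at or before Invited Q&A starts Apr 3 18:00 → clear.
Poster Block: starts Apr 4 09:00 at or after Invited Q&A ends Apr 3 21:00 → clear.
Poster Address: starts Apr 4 10:00 at or after Invited Q&A ends Apr 3 21:00 → clear.
Poster Presentation: starts Apr 4 14:00 at or after Invited Q&A ends Apr 3 21:00 → clear.
Plenary Session: starts Apr 4 17:00 at or after Invited Q&A ends Apr 3 21:00 → clear.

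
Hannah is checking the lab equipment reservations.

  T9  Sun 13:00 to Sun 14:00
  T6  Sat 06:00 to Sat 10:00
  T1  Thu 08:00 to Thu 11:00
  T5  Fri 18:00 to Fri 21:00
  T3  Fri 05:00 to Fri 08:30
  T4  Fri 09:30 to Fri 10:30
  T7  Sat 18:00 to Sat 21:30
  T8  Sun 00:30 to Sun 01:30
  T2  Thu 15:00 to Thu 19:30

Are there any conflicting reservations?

No

Sorted by start: T1, T2, T3, T4, T5, T6, T7, T8, T9.
T2 starts after T1 ends — done with T1.
T3 starts after T2 ends — done with T2.
T4 starts after T3 ends — done with T3.
T5 starts after T4 ends — done with T4.
T6 starts after T5 ends — done with T5.
T7 starts after T6 ends — done with T6.
T8 starts after T7 ends — done with T7.
T9 starts after T8 ends.
Every pair is clear; the schedule has no overlaps.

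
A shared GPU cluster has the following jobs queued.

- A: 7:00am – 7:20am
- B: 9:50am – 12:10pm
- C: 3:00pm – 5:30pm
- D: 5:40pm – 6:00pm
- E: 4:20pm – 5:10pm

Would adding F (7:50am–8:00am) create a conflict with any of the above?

A: ends 7:20am at or before F starts 7:50am → clear.
B: starts 9:50am at or after F ends 8:00am → clear.
C: starts 3:00pm at or after F ends 8:00am → clear.
E: starts 4:20pm at or after F ends 8:00am → clear.
D: starts 5:40pm at or after F ends 8:00am → clear.

No — it doesn't clash with anything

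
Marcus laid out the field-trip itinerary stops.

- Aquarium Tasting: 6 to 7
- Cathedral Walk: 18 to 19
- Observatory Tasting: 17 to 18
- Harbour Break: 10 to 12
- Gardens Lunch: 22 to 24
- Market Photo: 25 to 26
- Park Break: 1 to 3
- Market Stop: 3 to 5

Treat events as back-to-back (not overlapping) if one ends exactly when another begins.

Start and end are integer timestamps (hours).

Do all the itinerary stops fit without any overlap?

Check each pair: they overlap iff neither finishes before the other starts.
Sorted by start: Park Break, Market Stop, Aquarium Tasting, Harbour Break, Observatory Tasting, Cathedral Walk, Gardens Lunch, Market Photo.
Market Stop starts exactly when Park Break ends (back-to-back, no overlap) — done with Park Break.
Aquarium Tasting starts after Market Stop ends — done with Market Stop.
Harbour Break starts after Aquarium Tasting ends — done with Aquarium Tasting.
Observatory Tasting starts after Harbour Break ends — done with Harbour Break.
Cathedral Walk starts exactly when Observatory Tasting ends (back-to-back, no overlap) — done with Observatory Tasting.
Gardens Lunch starts after Cathedral Walk ends — done with Cathedral Walk.
Market Photo starts after Gardens Lunch ends.
Every pair is clear; the schedule has no overlaps.

Yes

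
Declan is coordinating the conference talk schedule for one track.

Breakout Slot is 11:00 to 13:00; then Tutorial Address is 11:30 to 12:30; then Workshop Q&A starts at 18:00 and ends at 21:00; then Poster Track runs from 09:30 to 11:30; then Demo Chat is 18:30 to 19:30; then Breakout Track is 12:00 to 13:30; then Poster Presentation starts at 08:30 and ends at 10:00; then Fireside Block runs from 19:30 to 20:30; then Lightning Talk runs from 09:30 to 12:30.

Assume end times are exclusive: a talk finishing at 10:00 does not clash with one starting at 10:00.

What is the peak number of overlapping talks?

4

Walk through starts and ends in time order (an end at T is processed before a start at T):
08:30 start Poster Presentation → 1
09:30 start Lightning Talk → 2
09:30 start Poster Track → 3
10:00 end Poster Presentation → 2
11:00 start Breakout Slot → 3
11:30 end Poster Track → 2
11:30 start Tutorial Address → 3
12:00 start Breakout Track → 4
12:30 end Lightning Talk → 3
12:30 end Tutorial Address → 2
13:00 end Breakout Slot → 1
13:30 end Breakout Track → 0
18:00 start Workshop Q&A → 1
18:30 start Demo Chat → 2
19:30 end Demo Chat → 1
19:30 start Fireside Block → 2
20:30 end Fireside Block → 1
21:00 end Workshop Q&A → 0
Peak is 4, at 12:00 (Breakout Slot, Breakout Track, Lightning Talk, Tutorial Address).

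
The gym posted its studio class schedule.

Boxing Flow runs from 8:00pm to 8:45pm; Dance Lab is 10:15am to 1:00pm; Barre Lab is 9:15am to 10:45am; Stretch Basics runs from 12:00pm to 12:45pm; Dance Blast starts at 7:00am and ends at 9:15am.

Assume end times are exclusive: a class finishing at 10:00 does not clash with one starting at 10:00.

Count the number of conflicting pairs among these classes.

Sorted by start: Dance Blast, Barre Lab, Dance Lab, Stretch Basics, Boxing Flow.
Barre Lab starts exactly when Dance Blast ends (back-to-back, no overlap), so Dance Blast has no further overlaps.
Dance Lab starts before Barre Lab ends → Barre Lab and Dance Lab overlap.
Stretch Basics starts after Barre Lab ends, so Barre Lab has no further overlaps.
Stretch Basics starts before Dance Lab ends → Dance Lab and Stretch Basics overlap.
Boxing Flow starts after Dance Lab ends.
Boxing Flow starts after Stretch Basics ends.
Overlapping pairs: Barre Lab & Dance Lab, Dance Lab & Stretch Basics — 2 in total.

2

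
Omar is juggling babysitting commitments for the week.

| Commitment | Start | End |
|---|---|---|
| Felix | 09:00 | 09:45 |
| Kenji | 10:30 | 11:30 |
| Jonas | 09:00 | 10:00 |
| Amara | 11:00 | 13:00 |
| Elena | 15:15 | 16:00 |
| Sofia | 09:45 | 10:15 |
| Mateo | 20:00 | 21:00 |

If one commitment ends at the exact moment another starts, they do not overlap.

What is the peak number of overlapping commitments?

2

Sort all start/end points and keep a running count:
09:00 start Felix → 1
09:00 start Jonas → 2
09:45 end Felix → 1
09:45 start Sofia → 2
10:00 end Jonas → 1
10:15 end Sofia → 0
10:30 start Kenji → 1
11:00 start Amara → 2
11:30 end Kenji → 1
13:00 end Amara → 0
15:15 start Elena → 1
16:00 end Elena → 0
20:00 start Mateo → 1
21:00 end Mateo → 0
Peak is 2, at 09:00 (Felix, Jonas).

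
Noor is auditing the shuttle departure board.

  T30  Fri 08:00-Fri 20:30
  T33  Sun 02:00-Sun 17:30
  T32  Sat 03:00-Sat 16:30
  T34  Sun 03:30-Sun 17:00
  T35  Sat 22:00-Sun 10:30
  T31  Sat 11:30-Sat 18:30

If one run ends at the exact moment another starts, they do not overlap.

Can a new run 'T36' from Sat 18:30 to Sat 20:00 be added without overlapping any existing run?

Yes — the slot is free

T30: ends Fri 20:30 at or before T36 starts Sat 18:30 → clear.
T32: ends Sat 16:30 at or before T36 starts Sat 18:30 → clear.
T31: ends Sat 18:30 at or before T36 starts Sat 18:30 → clear.
T35: starts Sat 22:00 at or after T36 ends Sat 20:00 → clear.
T33: starts Sun 02:00 at or after T36 ends Sat 20:00 → clear.
T34: starts Sun 03:30 at or after T36 ends Sat 20:00 → clear.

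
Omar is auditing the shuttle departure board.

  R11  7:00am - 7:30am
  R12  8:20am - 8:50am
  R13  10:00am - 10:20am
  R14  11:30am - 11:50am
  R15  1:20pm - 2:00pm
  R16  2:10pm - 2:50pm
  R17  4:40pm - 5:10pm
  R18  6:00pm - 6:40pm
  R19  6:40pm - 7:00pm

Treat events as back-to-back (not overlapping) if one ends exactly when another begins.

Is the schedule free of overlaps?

Yes

Sorted by start: R11, R12, R13, R14, R15, R16, R17, R18, R19.
R12 starts after R11 ends, so R11 has no further overlaps.
R13 starts after R12 ends, so R12 has no further overlaps.
R14 starts after R13 ends, so R13 has no further overlaps.
R15 starts after R14 ends, so R14 has no further overlaps.
R16 starts after R15 ends, so R15 has no further overlaps.
R17 starts after R16 ends, so R16 has no further overlaps.
R18 starts after R17 ends, so R17 has no further overlaps.
R19 starts exactly when R18 ends (back-to-back, no overlap).
Every pair is clear; the schedule has no overlaps.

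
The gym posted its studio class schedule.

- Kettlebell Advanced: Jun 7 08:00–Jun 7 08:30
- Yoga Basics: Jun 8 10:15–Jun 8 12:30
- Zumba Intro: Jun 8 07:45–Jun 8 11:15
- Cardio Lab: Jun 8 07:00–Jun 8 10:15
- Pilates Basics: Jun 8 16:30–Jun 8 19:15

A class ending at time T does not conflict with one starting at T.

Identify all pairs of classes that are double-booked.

Two intervals overlap when each starts before the other ends.
Sorted by start: Kettlebell Advanced, Cardio Lab, Zumba Intro, Yoga Basics, Pilates Basics.
Cardio Lab starts after Kettlebell Advanced ends, so nothing later overlaps Kettlebell Advanced either.
Zumba Intro starts before Cardio Lab ends → Cardio Lab and Zumba Intro overlap.
Yoga Basics starts exactly when Cardio Lab ends (back-to-back, no overlap), so nothing later overlaps Cardio Lab either.
Yoga Basics starts before Zumba Intro ends → Zumba Intro and Yoga Basics overlap.
Pilates Basics starts after Zumba Intro ends.
Pilates Basics starts after Yoga Basics ends.

Cardio Lab & Zumba Intro, Yoga Basics & Zumba Intro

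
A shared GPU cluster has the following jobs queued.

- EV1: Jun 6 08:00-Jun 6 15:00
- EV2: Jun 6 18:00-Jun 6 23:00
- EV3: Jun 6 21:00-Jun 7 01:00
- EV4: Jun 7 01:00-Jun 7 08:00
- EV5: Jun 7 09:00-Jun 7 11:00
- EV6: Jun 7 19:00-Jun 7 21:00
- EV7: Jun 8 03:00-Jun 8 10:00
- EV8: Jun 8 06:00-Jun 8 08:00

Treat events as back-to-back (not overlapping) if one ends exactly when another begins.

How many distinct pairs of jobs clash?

2

Two intervals overlap when each starts before the other ends.
Sorted by start: EV1, EV2, EV3, EV4, EV5, EV6, EV7, EV8.
EV2 starts after EV1 ends, so nothing later overlaps EV1 either.
EV3 starts before EV2 ends → EV2 and EV3 overlap.
EV4 starts after EV2 ends, so nothing later overlaps EV2 either.
EV4 starts exactly when EV3 ends (back-to-back, no overlap), so nothing later overlaps EV3 either.
EV5 starts after EV4 ends, so nothing later overlaps EV4 either.
EV6 starts after EV5 ends, so nothing later overlaps EV5 either.
EV7 starts after EV6 ends, so nothing later overlaps EV6 either.
EV8 starts before EV7 ends → EV7 and EV8 overlap.
Overlapping pairs: EV2 & EV3, EV7 & EV8 — 2 in total.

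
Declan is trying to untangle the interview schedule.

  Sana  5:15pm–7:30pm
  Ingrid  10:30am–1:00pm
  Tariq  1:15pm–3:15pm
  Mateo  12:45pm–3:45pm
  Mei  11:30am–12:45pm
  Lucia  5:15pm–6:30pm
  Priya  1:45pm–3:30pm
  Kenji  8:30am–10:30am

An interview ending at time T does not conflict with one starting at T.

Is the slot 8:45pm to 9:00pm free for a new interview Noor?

Yes — the slot is free

Kenji: ends 10:30am at or before Noor starts 8:45pm → clear.
Ingrid: ends 1:00pm at or before Noor starts 8:45pm → clear.
Mei: ends 12:45pm at or before Noor starts 8:45pm → clear.
Mateo: ends 3:45pm at or before Noor starts 8:45pm → clear.
Tariq: ends 3:15pm at or before Noor starts 8:45pm → clear.
Priya: ends 3:30pm at or before Noor starts 8:45pm → clear.
Lucia: ends 6:30pm at or before Noor starts 8:45pm → clear.
Sana: ends 7:30pm at or before Noor starts 8:45pm → clear.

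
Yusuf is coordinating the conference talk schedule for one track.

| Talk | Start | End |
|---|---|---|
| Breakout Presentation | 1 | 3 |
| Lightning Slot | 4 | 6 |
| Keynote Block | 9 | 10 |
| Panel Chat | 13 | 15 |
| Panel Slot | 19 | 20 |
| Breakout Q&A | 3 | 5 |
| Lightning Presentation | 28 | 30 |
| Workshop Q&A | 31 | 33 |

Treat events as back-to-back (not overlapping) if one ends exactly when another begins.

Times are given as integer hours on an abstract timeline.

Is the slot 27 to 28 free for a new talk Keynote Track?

Breakout Presentation: ends 3 at or before Keynote Track starts 27 → clear.
Breakout Q&A: ends 5 at or before Keynote Track starts 27 → clear.
Lightning Slot: ends 6 at or before Keynote Track starts 27 → clear.
Keynote Block: ends 10 at or before Keynote Track starts 27 → clear.
Panel Chat: ends 15 at or before Keynote Track starts 27 → clear.
Panel Slot: ends 20 at or before Keynote Track starts 27 → clear.
Lightning Presentation: starts 28 at or after Keynote Track ends 28 → clear.
Workshop Q&A: starts 31 at or after Keynote Track ends 28 → clear.

Yes — the slot is free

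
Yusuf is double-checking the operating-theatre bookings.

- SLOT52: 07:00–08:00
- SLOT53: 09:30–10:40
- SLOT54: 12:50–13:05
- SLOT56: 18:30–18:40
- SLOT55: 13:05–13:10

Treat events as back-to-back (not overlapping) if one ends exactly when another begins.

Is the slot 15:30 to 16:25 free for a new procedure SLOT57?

SLOT52: ends 08:00 at or before SLOT57 starts 15:30 → clear.
SLOT53: ends 10:40 at or before SLOT57 starts 15:30 → clear.
SLOT54: ends 13:05 at or before SLOT57 starts 15:30 → clear.
SLOT55: ends 13:10 at or before SLOT57 starts 15:30 → clear.
SLOT56: starts 18:30 at or after SLOT57 ends 16:25 → clear.

Yes — the slot is free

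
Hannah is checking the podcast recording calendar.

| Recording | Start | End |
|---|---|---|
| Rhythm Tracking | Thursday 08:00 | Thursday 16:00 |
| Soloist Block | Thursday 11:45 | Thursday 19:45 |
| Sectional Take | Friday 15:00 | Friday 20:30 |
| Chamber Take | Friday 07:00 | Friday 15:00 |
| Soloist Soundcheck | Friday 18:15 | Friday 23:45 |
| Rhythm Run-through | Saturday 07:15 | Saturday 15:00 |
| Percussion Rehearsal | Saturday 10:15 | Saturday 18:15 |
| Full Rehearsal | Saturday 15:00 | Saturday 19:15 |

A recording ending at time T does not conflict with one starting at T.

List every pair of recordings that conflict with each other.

Full Rehearsal & Percussion Rehearsal, Percussion Rehearsal & Rhythm Run-through, Rhythm Tracking & Soloist Block, Sectional Take & Soloist Soundcheck

Sorted by start: Rhythm Tracking, Soloist Block, Chamber Take, Sectional Take, Soloist Soundcheck, Rhythm Run-through, Percussion Rehearsal, Full Rehearsal.
Soloist Block starts before Rhythm Tracking ends → Rhythm Tracking and Soloist Block overlap.
Chamber Take starts after Rhythm Tracking ends, so Rhythm Tracking has no further overlaps.
Chamber Take starts after Soloist Block ends, so Soloist Block has no further overlaps.
Sectional Take starts exactly when Chamber Take ends (back-to-back, no overlap), so Chamber Take has no further overlaps.
Soloist Soundcheck starts before Sectional Take ends → Sectional Take and Soloist Soundcheck overlap.
Rhythm Run-through starts after Sectional Take ends, so Sectional Take has no further overlaps.
Rhythm Run-through starts after Soloist Soundcheck ends, so Soloist Soundcheck has no further overlaps.
Percussion Rehearsal starts before Rhythm Run-through ends → Rhythm Run-through and Percussion Rehearsal overlap.
Full Rehearsal starts exactly when Rhythm Run-through ends (back-to-back, no overlap).
Full Rehearsal starts before Percussion Rehearsal ends → Percussion Rehearsal and Full Rehearsal overlap.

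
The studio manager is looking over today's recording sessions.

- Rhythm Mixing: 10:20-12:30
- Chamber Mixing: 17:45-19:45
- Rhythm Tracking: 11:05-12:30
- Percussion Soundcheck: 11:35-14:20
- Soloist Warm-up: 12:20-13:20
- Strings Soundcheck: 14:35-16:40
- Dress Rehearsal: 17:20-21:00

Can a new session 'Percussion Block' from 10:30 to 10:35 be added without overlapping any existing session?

No — it overlaps Rhythm Mixing

Rhythm Mixing: starts 10:20 before Percussion Block ends 10:35, and ends 12:30 after Percussion Block starts 10:30 → overlap.
Rhythm Tracking: starts 11:05 at or after Percussion Block ends 10:35 → clear.
Percussion Soundcheck: starts 11:35 at or after Percussion Block ends 10:35 → clear.
Soloist Warm-up: starts 12:20 at or after Percussion Block ends 10:35 → clear.
Strings Soundcheck: starts 14:35 at or after Percussion Block ends 10:35 → clear.
Dress Rehearsal: starts 17:20 at or after Percussion Block ends 10:35 → clear.
Chamber Mixing: starts 17:45 at or after Percussion Block ends 10:35 → clear.
Percussion Block overlaps Rhythm Mixing.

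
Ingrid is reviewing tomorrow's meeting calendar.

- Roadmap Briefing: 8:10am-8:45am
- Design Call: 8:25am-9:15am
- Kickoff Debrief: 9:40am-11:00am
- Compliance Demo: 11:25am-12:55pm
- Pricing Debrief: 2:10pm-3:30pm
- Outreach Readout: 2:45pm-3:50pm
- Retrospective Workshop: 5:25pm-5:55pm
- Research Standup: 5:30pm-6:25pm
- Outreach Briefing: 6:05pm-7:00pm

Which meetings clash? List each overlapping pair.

Sorted by start: Roadmap Briefing, Design Call, Kickoff Debrief, Compliance Demo, Pricing Debrief, Outreach Readout, Retrospective Workshop, Research Standup, Outreach Briefing.
Design Call starts before Roadmap Briefing ends → Roadmap Briefing and Design Call overlap.
Kickoff Debrief starts after Roadmap Briefing ends, so Roadmap Briefing has no further overlaps.
Kickoff Debrief starts after Design Call ends, so Design Call has no further overlaps.
Compliance Demo starts after Kickoff Debrief ends, so Kickoff Debrief has no further overlaps.
Pricing Debrief starts after Compliance Demo ends, so Compliance Demo has no further overlaps.
Outreach Readout starts before Pricing Debrief ends → Pricing Debrief and Outreach Readout overlap.
Retrospective Workshop starts after Pricing Debrief ends, so Pricing Debrief has no further overlaps.
Retrospective Workshop starts after Outreach Readout ends, so Outreach Readout has no further overlaps.
Research Standup starts before Retrospective Workshop ends → Retrospective Workshop and Research Standup overlap.
Outreach Briefing starts after Retrospective Workshop ends.
Outreach Briefing starts before Research Standup ends → Research Standup and Outreach Briefing overlap.

Design Call & Roadmap Briefing, Outreach Briefing & Research Standup, Outreach Readout & Pricing Debrief, Research Standup & Retrospective Workshop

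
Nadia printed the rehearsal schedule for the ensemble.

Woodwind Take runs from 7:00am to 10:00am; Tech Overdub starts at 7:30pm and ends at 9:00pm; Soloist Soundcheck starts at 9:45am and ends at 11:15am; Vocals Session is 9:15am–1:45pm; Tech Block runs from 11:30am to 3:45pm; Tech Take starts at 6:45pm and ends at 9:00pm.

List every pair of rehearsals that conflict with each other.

Soloist Soundcheck & Vocals Session, Soloist Soundcheck & Woodwind Take, Tech Block & Vocals Session, Tech Overdub & Tech Take, Vocals Session & Woodwind Take

Sorted by start: Woodwind Take, Vocals Session, Soloist Soundcheck, Tech Block, Tech Take, Tech Overdub.
Vocals Session starts before Woodwind Take ends → Woodwind Take and Vocals Session overlap.
Soloist Soundcheck starts before Woodwind Take ends → Woodwind Take and Soloist Soundcheck overlap.
Tech Block starts after Woodwind Take ends — done with Woodwind Take.
Soloist Soundcheck starts before Vocals Session ends → Vocals Session and Soloist Soundcheck overlap.
Tech Block starts before Vocals Session ends → Vocals Session and Tech Block overlap.
Tech Take starts after Vocals Session ends — done with Vocals Session.
Tech Block starts after Soloist Soundcheck ends — done with Soloist Soundcheck.
Tech Take starts after Tech Block ends — done with Tech Block.
Tech Overdub starts before Tech Take ends → Tech Take and Tech Overdub overlap.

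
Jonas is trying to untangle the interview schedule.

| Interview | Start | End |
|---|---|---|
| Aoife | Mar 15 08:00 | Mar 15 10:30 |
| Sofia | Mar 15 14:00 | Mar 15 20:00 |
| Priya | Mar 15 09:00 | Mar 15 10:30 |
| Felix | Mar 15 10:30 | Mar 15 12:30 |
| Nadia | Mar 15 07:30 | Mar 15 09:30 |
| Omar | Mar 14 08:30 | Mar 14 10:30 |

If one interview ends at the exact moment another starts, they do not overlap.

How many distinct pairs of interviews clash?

3

Sorted by start: Omar, Nadia, Aoife, Priya, Felix, Sofia.
Nadia starts after Omar ends, so nothing later overlaps Omar either.
Aoife starts before Nadia ends → Nadia and Aoife overlap.
Priya starts before Nadia ends → Nadia and Priya overlap.
Felix starts after Nadia ends, so nothing later overlaps Nadia either.
Priya starts before Aoife ends → Aoife and Priya overlap.
Felix starts exactly when Aoife ends (back-to-back, no overlap), so nothing later overlaps Aoife either.
Felix starts exactly when Priya ends (back-to-back, no overlap), so nothing later overlaps Priya either.
Sofia starts after Felix ends.
Overlapping pairs: Aoife & Nadia, Aoife & Priya, Nadia & Priya — 3 in total.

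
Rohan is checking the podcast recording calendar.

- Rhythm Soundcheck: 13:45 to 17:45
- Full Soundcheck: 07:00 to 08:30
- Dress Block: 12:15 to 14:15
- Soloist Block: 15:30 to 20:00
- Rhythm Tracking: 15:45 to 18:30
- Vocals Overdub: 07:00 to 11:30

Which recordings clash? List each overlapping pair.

Check each pair: they overlap iff neither finishes before the other starts.
Sorted by start: Vocals Overdub, Full Soundcheck, Dress Block, Rhythm Soundcheck, Soloist Block, Rhythm Tracking.
Full Soundcheck starts before Vocals Overdub ends → Vocals Overdub and Full Soundcheck overlap.
Dress Block starts after Vocals Overdub ends; Vocals Overdub is clear from here.
Dress Block starts after Full Soundcheck ends; Full Soundcheck is clear from here.
Rhythm Soundcheck starts before Dress Block ends → Dress Block and Rhythm Soundcheck overlap.
Soloist Block starts after Dress Block ends; Dress Block is clear from here.
Soloist Block starts before Rhythm Soundcheck ends → Rhythm Soundcheck and Soloist Block overlap.
Rhythm Tracking starts before Rhythm Soundcheck ends → Rhythm Soundcheck and Rhythm Tracking overlap.
Rhythm Tracking starts before Soloist Block ends → Soloist Block and Rhythm Tracking overlap.

Dress Block & Rhythm Soundcheck, Full Soundcheck & Vocals Overdub, Rhythm Soundcheck & Rhythm Tracking, Rhythm Soundcheck & Soloist Block, Rhythm Tracking & Soloist Block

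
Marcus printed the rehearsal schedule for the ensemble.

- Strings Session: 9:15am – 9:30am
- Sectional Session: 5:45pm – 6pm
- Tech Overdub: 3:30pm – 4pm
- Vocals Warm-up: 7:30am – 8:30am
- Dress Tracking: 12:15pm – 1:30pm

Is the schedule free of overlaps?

Yes

Check each pair: they overlap iff neither finishes before the other starts.
Sorted by start: Vocals Warm-up, Strings Session, Dress Tracking, Tech Overdub, Sectional Session.
Strings Session starts after Vocals Warm-up ends, so nothing later overlaps Vocals Warm-up either.
Dress Tracking starts after Strings Session ends, so nothing later overlaps Strings Session either.
Tech Overdub starts after Dress Tracking ends, so nothing later overlaps Dress Tracking either.
Sectional Session starts after Tech Overdub ends.
Every pair is clear; the schedule has no overlaps.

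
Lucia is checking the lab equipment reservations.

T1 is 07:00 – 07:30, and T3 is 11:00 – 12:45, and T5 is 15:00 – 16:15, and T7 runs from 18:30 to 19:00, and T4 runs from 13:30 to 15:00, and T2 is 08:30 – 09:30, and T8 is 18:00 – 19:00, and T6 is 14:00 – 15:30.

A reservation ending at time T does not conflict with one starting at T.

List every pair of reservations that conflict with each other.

Sorted by start: T1, T2, T3, T4, T6, T5, T8, T7.
T2 starts after T1 ends, so T1 has no further overlaps.
T3 starts after T2 ends, so T2 has no further overlaps.
T4 starts after T3 ends, so T3 has no further overlaps.
T6 starts before T4 ends → T4 and T6 overlap.
T5 starts exactly when T4 ends (back-to-back, no overlap), so T4 has no further overlaps.
T5 starts before T6 ends → T6 and T5 overlap.
T8 starts after T6 ends, so T6 has no further overlaps.
T8 starts after T5 ends, so T5 has no further overlaps.
T7 starts before T8 ends → T8 and T7 overlap.

T4 & T6, T5 & T6, T7 & T8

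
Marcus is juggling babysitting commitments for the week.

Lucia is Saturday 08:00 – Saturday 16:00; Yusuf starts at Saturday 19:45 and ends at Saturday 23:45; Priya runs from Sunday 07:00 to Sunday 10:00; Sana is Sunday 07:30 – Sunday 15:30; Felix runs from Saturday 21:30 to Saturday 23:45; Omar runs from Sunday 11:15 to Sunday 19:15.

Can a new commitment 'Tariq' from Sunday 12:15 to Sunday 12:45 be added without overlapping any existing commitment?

Lucia: ends Saturday 16:00 at or before Tariq starts Sunday 12:15 → clear.
Yusuf: ends Saturday 23:45 at or before Tariq starts Sunday 12:15 → clear.
Felix: ends Saturday 23:45 at or before Tariq starts Sunday 12:15 → clear.
Priya: ends Sunday 10:00 at or before Tariq starts Sunday 12:15 → clear.
Sana: starts Sunday 07:30 before Tariq ends Sunday 12:45, and ends Sunday 15:30 after Tariq starts Sunday 12:15 → overlap.
Omar: starts Sunday 11:15 before Tariq ends Sunday 12:45, and ends Sunday 19:15 after Tariq starts Sunday 12:15 → overlap.
Tariq overlaps Sana, Omar.

No — it overlaps Omar, Sana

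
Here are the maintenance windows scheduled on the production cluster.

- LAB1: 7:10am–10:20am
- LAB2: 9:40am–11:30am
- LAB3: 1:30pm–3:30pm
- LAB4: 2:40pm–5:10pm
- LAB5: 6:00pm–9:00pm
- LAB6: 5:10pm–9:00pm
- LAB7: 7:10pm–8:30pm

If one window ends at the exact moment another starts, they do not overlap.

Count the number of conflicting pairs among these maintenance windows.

Sorted by start: LAB1, LAB2, LAB3, LAB4, LAB6, LAB5, LAB7.
LAB2 starts before LAB1 ends → LAB1 and LAB2 overlap.
LAB3 starts after LAB1 ends, so nothing later overlaps LAB1 either.
LAB3 starts after LAB2 ends, so nothing later overlaps LAB2 either.
LAB4 starts before LAB3 ends → LAB3 and LAB4 overlap.
LAB6 starts after LAB3 ends, so nothing later overlaps LAB3 either.
LAB6 starts exactly when LAB4 ends (back-to-back, no overlap), so nothing later overlaps LAB4 either.
LAB5 starts before LAB6 ends → LAB6 and LAB5 overlap.
LAB7 starts before LAB6 ends → LAB6 and LAB7 overlap.
LAB7 starts before LAB5 ends → LAB5 and LAB7 overlap.
Overlapping pairs: LAB1 & LAB2, LAB3 & LAB4, LAB5 & LAB6, LAB5 & LAB7, LAB6 & LAB7 — 5 in total.

5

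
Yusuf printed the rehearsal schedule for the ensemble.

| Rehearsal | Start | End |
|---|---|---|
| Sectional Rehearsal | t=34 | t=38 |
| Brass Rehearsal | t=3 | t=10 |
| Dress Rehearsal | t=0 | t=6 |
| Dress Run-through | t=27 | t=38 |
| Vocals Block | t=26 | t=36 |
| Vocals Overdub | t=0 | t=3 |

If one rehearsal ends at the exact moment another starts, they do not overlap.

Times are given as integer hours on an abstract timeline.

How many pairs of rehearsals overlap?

Two intervals overlap when each starts before the other ends.
Sorted by start: Dress Rehearsal, Vocals Overdub, Brass Rehearsal, Vocals Block, Dress Run-through, Sectional Rehearsal.
Vocals Overdub starts before Dress Rehearsal ends → Dress Rehearsal and Vocals Overdub overlap.
Brass Rehearsal starts before Dress Rehearsal ends → Dress Rehearsal and Brass Rehearsal overlap.
Vocals Block starts after Dress Rehearsal ends, so Dress Rehearsal has no further overlaps.
Brass Rehearsal starts exactly when Vocals Overdub ends (back-to-back, no overlap), so Vocals Overdub has no further overlaps.
Vocals Block starts after Brass Rehearsal ends, so Brass Rehearsal has no further overlaps.
Dress Run-through starts before Vocals Block ends → Vocals Block and Dress Run-through overlap.
Sectional Rehearsal starts before Vocals Block ends → Vocals Block and Sectional Rehearsal overlap.
Sectional Rehearsal starts before Dress Run-through ends → Dress Run-through and Sectional Rehearsal overlap.
Overlapping pairs: Brass Rehearsal & Dress Rehearsal, Dress Rehearsal & Vocals Overdub, Dress Run-through & Sectional Rehearsal, Dress Run-through & Vocals Block, Sectional Rehearsal & Vocals Block — 5 in total.

5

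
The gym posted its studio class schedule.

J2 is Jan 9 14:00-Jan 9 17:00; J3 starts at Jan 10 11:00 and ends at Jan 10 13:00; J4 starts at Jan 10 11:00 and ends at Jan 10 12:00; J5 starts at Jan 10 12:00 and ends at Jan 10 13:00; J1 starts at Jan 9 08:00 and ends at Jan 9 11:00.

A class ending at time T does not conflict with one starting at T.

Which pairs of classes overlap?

Sorted by start: J1, J2, J3, J4, J5.
J2 starts after J1 ends, so nothing later overlaps J1 either.
J3 starts after J2 ends, so nothing later overlaps J2 either.
J4 starts before J3 ends → J3 and J4 overlap.
J5 starts before J3 ends → J3 and J5 overlap.
J5 starts exactly when J4 ends (back-to-back, no overlap).

J3 & J4, J3 & J5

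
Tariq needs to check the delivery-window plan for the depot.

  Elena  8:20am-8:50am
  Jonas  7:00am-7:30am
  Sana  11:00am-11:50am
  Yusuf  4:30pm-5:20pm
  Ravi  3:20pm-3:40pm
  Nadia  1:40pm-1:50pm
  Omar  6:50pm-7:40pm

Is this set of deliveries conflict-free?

Sorted by start: Jonas, Elena, Sana, Nadia, Ravi, Yusuf, Omar.
Elena starts after Jonas ends — done with Jonas.
Sana starts after Elena ends — done with Elena.
Nadia starts after Sana ends — done with Sana.
Ravi starts after Nadia ends — done with Nadia.
Yusuf starts after Ravi ends — done with Ravi.
Omar starts after Yusuf ends.
Every pair is clear; the schedule has no overlaps.

Yes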